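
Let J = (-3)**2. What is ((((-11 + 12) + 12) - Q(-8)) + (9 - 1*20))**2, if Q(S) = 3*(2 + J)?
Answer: 961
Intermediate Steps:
J = 9
Q(S) = 33 (Q(S) = 3*(2 + 9) = 3*11 = 33)
((((-11 + 12) + 12) - Q(-8)) + (9 - 1*20))**2 = ((((-11 + 12) + 12) - 1*33) + (9 - 1*20))**2 = (((1 + 12) - 33) + (9 - 20))**2 = ((13 - 33) - 11)**2 = (-20 - 11)**2 = (-31)**2 = 961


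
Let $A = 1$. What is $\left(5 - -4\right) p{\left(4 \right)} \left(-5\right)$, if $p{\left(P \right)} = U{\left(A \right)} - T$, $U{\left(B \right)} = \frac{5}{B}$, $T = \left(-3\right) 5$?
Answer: $-900$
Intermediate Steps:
$T = -15$
$p{\left(P \right)} = 20$ ($p{\left(P \right)} = \frac{5}{1} - -15 = 5 \cdot 1 + 15 = 5 + 15 = 20$)
$\left(5 - -4\right) p{\left(4 \right)} \left(-5\right) = \left(5 - -4\right) 20 \left(-5\right) = \left(5 + 4\right) 20 \left(-5\right) = 9 \cdot 20 \left(-5\right) = 180 \left(-5\right) = -900$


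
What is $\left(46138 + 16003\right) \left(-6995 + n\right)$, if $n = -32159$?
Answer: $-2433068714$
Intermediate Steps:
$\left(46138 + 16003\right) \left(-6995 + n\right) = \left(46138 + 16003\right) \left(-6995 - 32159\right) = 62141 \left(-39154\right) = -2433068714$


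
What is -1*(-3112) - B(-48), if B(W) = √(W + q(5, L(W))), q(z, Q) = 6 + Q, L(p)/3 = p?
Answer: 3112 - I*√186 ≈ 3112.0 - 13.638*I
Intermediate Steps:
L(p) = 3*p
B(W) = √(6 + 4*W) (B(W) = √(W + (6 + 3*W)) = √(6 + 4*W))
-1*(-3112) - B(-48) = -1*(-3112) - √(6 + 4*(-48)) = 3112 - √(6 - 192) = 3112 - √(-186) = 3112 - I*√186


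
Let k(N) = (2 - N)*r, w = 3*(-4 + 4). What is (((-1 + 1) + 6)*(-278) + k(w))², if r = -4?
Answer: 2808976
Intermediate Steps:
w = 0 (w = 3*0 = 0)
k(N) = -8 + 4*N (k(N) = (2 - N)*(-4) = -8 + 4*N)
(((-1 + 1) + 6)*(-278) + k(w))² = (((-1 + 1) + 6)*(-278) + (-8 + 4*0))² = ((0 + 6)*(-278) + (-8 + 0))² = (6*(-278) - 8)² = (-1668 - 8)² = (-1676)² = 2808976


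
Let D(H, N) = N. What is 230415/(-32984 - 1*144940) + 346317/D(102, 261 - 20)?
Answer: 85148791/59308 ≈ 1435.7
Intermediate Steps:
230415/(-32984 - 1*144940) + 346317/D(102, 261 - 20) = 230415/(-32984 - 1*144940) + 346317/(261 - 20) = 230415/(-32984 - 144940) + 346317/241 = 230415/(-177924) + 346317*(1/241) = 230415*(-1/177924) + 1437 = -76805/59308 + 1437 = 85148791/59308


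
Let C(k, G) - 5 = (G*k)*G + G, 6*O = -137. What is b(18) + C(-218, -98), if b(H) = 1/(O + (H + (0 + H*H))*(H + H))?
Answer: -154383762269/73735 ≈ -2.0938e+6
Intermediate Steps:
O = -137/6 (O = (1/6)*(-137) = -137/6 ≈ -22.833)
C(k, G) = 5 + G + k*G**2 (C(k, G) = 5 + ((G*k)*G + G) = 5 + (k*G**2 + G) = 5 + (G + k*G**2) = 5 + G + k*G**2)
b(H) = 1/(-137/6 + 2*H*(H + H**2)) (b(H) = 1/(-137/6 + (H + (0 + H*H))*(H + H)) = 1/(-137/6 + (H + (0 + H**2))*(2*H)) = 1/(-137/6 + (H + H**2)*(2*H)) = 1/(-137/6 + 2*H*(H + H**2)))
b(18) + C(-218, -98) = 6/(-137 + 12*18**2 + 12*18**3) + (5 - 98 - 218*(-98)**2) = 6/(-137 + 12*324 + 12*5832) + (5 - 98 - 218*9604) = 6/(-137 + 3888 + 69984) + (5 - 98 - 2093672) = 6/73735 - 2093765 = -154383762269/73735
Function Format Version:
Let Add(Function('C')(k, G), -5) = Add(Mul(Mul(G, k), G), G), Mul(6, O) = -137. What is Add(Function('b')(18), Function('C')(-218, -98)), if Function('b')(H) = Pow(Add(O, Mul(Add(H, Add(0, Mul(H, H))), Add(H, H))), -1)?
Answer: Rational(-154383762269, 73735) ≈ -2.0938e+6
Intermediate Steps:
O = Rational(-137, 6) (O = Mul(Rational(1, 6), -137) = Rational(-137, 6) ≈ -22.833)
Function('C')(k, G) = Add(5, G, Mul(k, Pow(G, 2))) (Function('C')(k, G) = Add(5, Add(Mul(Mul(G, k), G), G)) = Add(5, Add(Mul(k, Pow(G, 2)), G)) = Add(5, Add(G, Mul(k, Pow(G, 2)))) = Add(5, G, Mul(k, Pow(G, 2))))
Function('b')(H) = Pow(Add(Rational(-137, 6), Mul(2, H, Add(H, Pow(H, 2)))), -1) (Function('b')(H) = Pow(Add(Rational(-137, 6), Mul(Add(H, Add(0, Mul(H, H))), Add(H, H))), -1) = Pow(Add(Rational(-137, 6), Mul(Add(H, Add(0, Pow(H, 2))), Mul(2, H))), -1) = Pow(Add(Rational(-137, 6), Mul(Add(H, Pow(H, 2)), Mul(2, H))), -1) = Pow(Add(Rational(-137, 6), Mul(2, H, Add(H, Pow(H, 2)))), -1))
Add(Function('b')(18), Function('C')(-218, -98)) = Add(Mul(6, Pow(Add(-137, Mul(12, Pow(18, 2)), Mul(12, Pow(18, 3))), -1)), Add(5, -98, Mul(-218, Pow(-98, 2)))) = Add(Mul(6, Pow(Add(-137, Mul(12, 324), Mul(12, 5832)), -1)), Add(5, -98, Mul(-218, 9604))) = Add(Mul(6, Pow(Add(-137, 3888, 69984), -1)), Add(5, -98, -2093672)) = Add(Mul(6, Pow(73735, -1)), -2093765) = Add(Mul(6, Rational(1, 73735)), -2093765) = Add(Rational(6, 73735), -2093765) = Rational(-154383762269, 73735)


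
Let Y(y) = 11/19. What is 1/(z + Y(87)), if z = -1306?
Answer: -19/24803 ≈ -0.00076604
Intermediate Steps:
Y(y) = 11/19 (Y(y) = 11*(1/19) = 11/19)
1/(z + Y(87)) = 1/(-1306 + 11/19) = 1/(-24803/19) = -19/24803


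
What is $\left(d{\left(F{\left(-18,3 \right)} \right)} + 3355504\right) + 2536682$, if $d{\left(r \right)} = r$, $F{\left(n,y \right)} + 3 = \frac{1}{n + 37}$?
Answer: $\frac{111951478}{19} \approx 5.8922 \cdot 10^{6}$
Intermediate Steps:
$F{\left(n,y \right)} = -3 + \frac{1}{37 + n}$ ($F{\left(n,y \right)} = -3 + \frac{1}{n + 37} = -3 + \frac{1}{37 + n}$)
$\left(d{\left(F{\left(-18,3 \right)} \right)} + 3355504\right) + 2536682 = \left(\frac{-110 - -54}{37 - 18} + 3355504\right) + 2536682 = \left(\frac{-110 + 54}{19} + 3355504\right) + 2536682 = \left(\frac{1}{19} \left(-56\right) + 3355504\right) + 2536682 = \left(- \frac{56}{19} + 3355504\right) + 2536682 = \frac{63754520}{19} + 2536682 = \frac{111951478}{19}$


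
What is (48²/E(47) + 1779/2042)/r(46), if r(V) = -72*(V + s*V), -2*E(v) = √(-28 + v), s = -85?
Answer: 593/189366912 - 8*√19/9177 ≈ -0.0037967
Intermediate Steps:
E(v) = -√(-28 + v)/2
r(V) = 6048*V (r(V) = -72*(V - 85*V) = -(-6048)*V = 6048*V)
(48²/E(47) + 1779/2042)/r(46) = (48²/((-√(-28 + 47)/2)) + 1779/2042)/((6048*46)) = (2304/((-√19/2)) + 1779*(1/2042))/278208 = (2304*(-2*√19/19) + 1779/2042)*(1/278208) = (-4608*√19/19 + 1779/2042)*(1/278208) = (1779/2042 - 4608*√19/19)*(1/278208) = 593/189366912 - 8*√19/9177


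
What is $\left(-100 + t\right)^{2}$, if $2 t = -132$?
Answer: $27556$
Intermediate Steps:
$t = -66$ ($t = \frac{1}{2} \left(-132\right) = -66$)
$\left(-100 + t\right)^{2} = \left(-100 - 66\right)^{2} = \left(-166\right)^{2} = 27556$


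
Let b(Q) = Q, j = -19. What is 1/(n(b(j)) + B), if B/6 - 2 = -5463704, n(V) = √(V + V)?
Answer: -16391106/537336711806491 - I*√38/1074673423612982 ≈ -3.0504e-8 - 5.7361e-15*I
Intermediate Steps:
n(V) = √2*√V (n(V) = √(2*V) = √2*√V)
B = -32782212 (B = 12 + 6*(-5463704) = 12 - 32782224 = -32782212)
1/(n(b(j)) + B) = 1/(√2*√(-19) - 32782212) = 1/(√2*(I*√19) - 32782212) = 1/(I*√38 - 32782212) = 1/(-32782212 + I*√38)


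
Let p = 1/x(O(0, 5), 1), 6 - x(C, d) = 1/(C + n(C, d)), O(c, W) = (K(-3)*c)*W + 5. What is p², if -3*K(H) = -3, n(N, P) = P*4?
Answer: 81/2809 ≈ 0.028836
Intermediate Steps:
n(N, P) = 4*P
K(H) = 1 (K(H) = -⅓*(-3) = 1)
O(c, W) = 5 + W*c (O(c, W) = (1*c)*W + 5 = c*W + 5 = W*c + 5 = 5 + W*c)
x(C, d) = 6 - 1/(C + 4*d)
p = 9/53 (p = 1/((-1 + 6*(5 + 5*0) + 24*1)/((5 + 5*0) + 4*1)) = 1/((-1 + 6*(5 + 0) + 24)/((5 + 0) + 4)) = 1/((-1 + 6*5 + 24)/(5 + 4)) = 1/((-1 + 30 + 24)/9) = 1/((⅑)*53) = 1/(53/9) = 9/53 ≈ 0.16981)
p² = (9/53)² = 81/2809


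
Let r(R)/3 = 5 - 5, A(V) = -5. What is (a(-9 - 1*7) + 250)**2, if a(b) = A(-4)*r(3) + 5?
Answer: 65025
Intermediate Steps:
r(R) = 0 (r(R) = 3*(5 - 5) = 3*0 = 0)
a(b) = 5 (a(b) = -5*0 + 5 = 0 + 5 = 5)
(a(-9 - 1*7) + 250)**2 = (5 + 250)**2 = 255**2 = 65025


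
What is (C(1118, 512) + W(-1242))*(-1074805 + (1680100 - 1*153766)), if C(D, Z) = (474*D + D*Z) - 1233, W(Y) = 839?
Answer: 497564187666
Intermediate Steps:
C(D, Z) = -1233 + 474*D + D*Z
(C(1118, 512) + W(-1242))*(-1074805 + (1680100 - 1*153766)) = ((-1233 + 474*1118 + 1118*512) + 839)*(-1074805 + (1680100 - 1*153766)) = ((-1233 + 529932 + 572416) + 839)*(-1074805 + (1680100 - 153766)) = (1101115 + 839)*(-1074805 + 1526334) = 1101954*451529 = 497564187666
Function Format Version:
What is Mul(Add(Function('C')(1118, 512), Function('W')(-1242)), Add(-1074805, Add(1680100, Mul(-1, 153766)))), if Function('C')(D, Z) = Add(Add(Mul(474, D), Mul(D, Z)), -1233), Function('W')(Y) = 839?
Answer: 497564187666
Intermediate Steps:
Function('C')(D, Z) = Add(-1233, Mul(474, D), Mul(D, Z))
Mul(Add(Function('C')(1118, 512), Function('W')(-1242)), Add(-1074805, Add(1680100, Mul(-1, 153766)))) = Mul(Add(Add(-1233, Mul(474, 1118), Mul(1118, 512)), 839), Add(-1074805, Add(1680100, Mul(-1, 153766)))) = Mul(Add(Add(-1233, 529932, 572416), 839), Add(-1074805, Add(1680100, -153766))) = Mul(Add(1101115, 839), Add(-1074805, 1526334)) = Mul(1101954, 451529) = 497564187666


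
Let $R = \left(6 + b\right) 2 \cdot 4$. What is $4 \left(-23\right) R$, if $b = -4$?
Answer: $-1472$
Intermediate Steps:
$R = 16$ ($R = \left(6 - 4\right) 2 \cdot 4 = 2 \cdot 8 = 16$)
$4 \left(-23\right) R = 4 \left(-23\right) 16 = \left(-92\right) 16 = -1472$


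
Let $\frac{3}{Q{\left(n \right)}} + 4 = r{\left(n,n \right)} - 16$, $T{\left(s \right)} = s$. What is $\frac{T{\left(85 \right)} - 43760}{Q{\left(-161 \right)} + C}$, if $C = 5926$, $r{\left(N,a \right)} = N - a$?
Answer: $- \frac{873500}{118517} \approx -7.3702$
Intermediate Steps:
$Q{\left(n \right)} = - \frac{3}{20}$ ($Q{\left(n \right)} = \frac{3}{-4 + \left(\left(n - n\right) - 16\right)} = \frac{3}{-4 + \left(0 - 16\right)} = \frac{3}{-4 - 16} = \frac{3}{-20} = 3 \left(- \frac{1}{20}\right) = - \frac{3}{20}$)
$\frac{T{\left(85 \right)} - 43760}{Q{\left(-161 \right)} + C} = \frac{85 - 43760}{- \frac{3}{20} + 5926} = - \frac{43675}{\frac{118517}{20}} = \left(-43675\right) \frac{20}{118517} = - \frac{873500}{118517}$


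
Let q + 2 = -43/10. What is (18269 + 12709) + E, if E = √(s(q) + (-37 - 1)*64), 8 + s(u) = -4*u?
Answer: 30978 + I*√60370/5 ≈ 30978.0 + 49.141*I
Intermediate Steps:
q = -63/10 (q = -2 - 43/10 = -63/10 ≈ -6.3000)
s(u) = -8 - 4*u
E = I*√60370/5 (E = √((-8 - 4*(-63/10)) + (-37 - 1)*64) = √((-8 + 126/5) - 38*64) = √(86/5 - 2432) = √(-12074/5) = I*√60370/5 ≈ 49.141*I)
(18269 + 12709) + E = (18269 + 12709) + I*√60370/5 = 30978 + I*√60370/5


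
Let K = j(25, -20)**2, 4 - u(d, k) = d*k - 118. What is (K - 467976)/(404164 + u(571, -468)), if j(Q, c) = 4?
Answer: -233980/335757 ≈ -0.69687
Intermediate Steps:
u(d, k) = 122 - d*k (u(d, k) = 4 - (d*k - 118) = 4 - (-118 + d*k) = 4 + (118 - d*k) = 122 - d*k)
K = 16 (K = 4**2 = 16)
(K - 467976)/(404164 + u(571, -468)) = (16 - 467976)/(404164 + (122 - 1*571*(-468))) = -467960/(404164 + (122 + 267228)) = -467960/(404164 + 267350) = -467960/671514 = -467960*1/671514 = -233980/335757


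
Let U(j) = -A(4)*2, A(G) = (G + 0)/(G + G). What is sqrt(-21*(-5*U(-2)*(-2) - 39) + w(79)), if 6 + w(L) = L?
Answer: sqrt(1102) ≈ 33.196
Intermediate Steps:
A(G) = 1/2 (A(G) = G/((2*G)) = G*(1/(2*G)) = 1/2)
U(j) = -1 (U(j) = -1*1/2*2 = -1/2*2 = -1)
w(L) = -6 + L
sqrt(-21*(-5*U(-2)*(-2) - 39) + w(79)) = sqrt(-21*(-5*(-1)*(-2) - 39) + (-6 + 79)) = sqrt(-21*(5*(-2) - 39) + 73) = sqrt(-21*(-10 - 39) + 73) = sqrt(-21*(-49) + 73) = sqrt(1029 + 73) = sqrt(1102)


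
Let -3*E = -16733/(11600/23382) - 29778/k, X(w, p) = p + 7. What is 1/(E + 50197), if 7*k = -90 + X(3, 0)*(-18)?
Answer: 5400/330038113 ≈ 1.6362e-5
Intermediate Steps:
X(w, p) = 7 + p
k = -216/7 (k = (-90 + (7 + 0)*(-18))/7 = (-90 + 7*(-18))/7 = (-90 - 126)/7 = (⅐)*(-216) = -216/7 ≈ -30.857)
E = 58974313/5400 (E = -(-16733/(11600/23382) - 29778/(-216/7))/3 = -(-16733/(11600*(1/23382)) - 29778*(-7/216))/3 = -(-16733/5800/11691 + 34741/36)/3 = -(-16733*11691/5800 + 34741/36)/3 = -(-6745707/200 + 34741/36)/3 = -⅓*(-58974313/1800) = 58974313/5400 ≈ 10921.)
1/(E + 50197) = 1/(58974313/5400 + 50197) = 1/(330038113/5400) = 5400/330038113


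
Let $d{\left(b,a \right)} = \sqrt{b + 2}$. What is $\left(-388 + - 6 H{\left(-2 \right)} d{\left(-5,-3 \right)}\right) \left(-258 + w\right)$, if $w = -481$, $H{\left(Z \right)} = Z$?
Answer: $286732 - 8868 i \sqrt{3} \approx 2.8673 \cdot 10^{5} - 15360.0 i$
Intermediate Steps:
$d{\left(b,a \right)} = \sqrt{2 + b}$
$\left(-388 + - 6 H{\left(-2 \right)} d{\left(-5,-3 \right)}\right) \left(-258 + w\right) = \left(-388 + \left(-6\right) \left(-2\right) \sqrt{2 - 5}\right) \left(-258 - 481\right) = \left(-388 + 12 \sqrt{-3}\right) \left(-739\right) = \left(-388 + 12 i \sqrt{3}\right) \left(-739\right) = 286732 - 8868 i \sqrt{3}$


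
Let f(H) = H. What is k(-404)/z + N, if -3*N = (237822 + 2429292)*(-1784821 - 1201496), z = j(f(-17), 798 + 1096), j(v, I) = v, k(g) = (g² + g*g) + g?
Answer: 45134137655754/17 ≈ 2.6549e+12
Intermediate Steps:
k(g) = g + 2*g² (k(g) = (g² + g²) + g = 2*g² + g = g + 2*g²)
z = -17
N = 2654949293046 (N = -(237822 + 2429292)*(-1784821 - 1201496)/3 = -889038*(-2986317) = -⅓*(-7964847879138) = 2654949293046)
k(-404)/z + N = -404*(1 + 2*(-404))/(-17) + 2654949293046 = -404*(1 - 808)*(-1/17) + 2654949293046 = -404*(-807)*(-1/17) + 2654949293046 = 326028*(-1/17) + 2654949293046 = -326028/17 + 2654949293046 = 45134137655754/17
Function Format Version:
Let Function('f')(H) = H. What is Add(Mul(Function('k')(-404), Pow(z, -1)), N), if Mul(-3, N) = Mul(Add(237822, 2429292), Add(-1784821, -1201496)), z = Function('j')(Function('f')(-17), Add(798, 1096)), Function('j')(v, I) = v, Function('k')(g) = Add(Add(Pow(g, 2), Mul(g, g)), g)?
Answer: Rational(45134137655754, 17) ≈ 2.6549e+12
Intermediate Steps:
Function('k')(g) = Add(g, Mul(2, Pow(g, 2))) (Function('k')(g) = Add(Add(Pow(g, 2), Pow(g, 2)), g) = Add(Mul(2, Pow(g, 2)), g) = Add(g, Mul(2, Pow(g, 2))))
z = -17
N = 2654949293046 (N = Mul(Rational(-1, 3), Mul(Add(237822, 2429292), Add(-1784821, -1201496))) = Mul(Rational(-1, 3), Mul(2667114, -2986317)) = Mul(Rational(-1, 3), -7964847879138) = 2654949293046)
Add(Mul(Function('k')(-404), Pow(z, -1)), N) = Add(Mul(Mul(-404, Add(1, Mul(2, -404))), Pow(-17, -1)), 2654949293046) = Add(Mul(Mul(-404, Add(1, -808)), Rational(-1, 17)), 2654949293046) = Add(Mul(Mul(-404, -807), Rational(-1, 17)), 2654949293046) = Add(Mul(326028, Rational(-1, 17)), 2654949293046) = Add(Rational(-326028, 17), 2654949293046) = Rational(45134137655754, 17)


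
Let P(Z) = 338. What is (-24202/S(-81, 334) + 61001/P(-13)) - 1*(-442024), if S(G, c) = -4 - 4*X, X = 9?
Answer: 1496696199/3380 ≈ 4.4281e+5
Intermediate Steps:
S(G, c) = -40 (S(G, c) = -4 - 4*9 = -4 - 36 = -40)
(-24202/S(-81, 334) + 61001/P(-13)) - 1*(-442024) = (-24202/(-40) + 61001/338) - 1*(-442024) = (-24202*(-1/40) + 61001*(1/338)) + 442024 = (12101/20 + 61001/338) + 442024 = 2655079/3380 + 442024 = 1496696199/3380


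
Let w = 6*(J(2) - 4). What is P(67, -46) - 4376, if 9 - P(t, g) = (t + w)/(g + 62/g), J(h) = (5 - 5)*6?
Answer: -4754674/1089 ≈ -4366.1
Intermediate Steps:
J(h) = 0 (J(h) = 0*6 = 0)
w = -24 (w = 6*(0 - 4) = 6*(-4) = -24)
P(t, g) = 9 - (-24 + t)/(g + 62/g) (P(t, g) = 9 - (t - 24)/(g + 62/g) = 9 - (-24 + t)/(g + 62/g))
P(67, -46) - 4376 = (558 + 9*(-46)² + 24*(-46) - 1*(-46)*67)/(62 + (-46)²) - 4376 = (558 + 9*2116 - 1104 + 3082)/(62 + 2116) - 4376 = (558 + 19044 - 1104 + 3082)/2178 - 4376 = (1/2178)*21580 - 4376 = 10790/1089 - 4376 = -4754674/1089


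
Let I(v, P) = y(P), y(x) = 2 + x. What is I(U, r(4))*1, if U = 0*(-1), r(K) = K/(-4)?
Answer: 1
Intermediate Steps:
r(K) = -K/4 (r(K) = K*(-¼) = -K/4)
U = 0
I(v, P) = 2 + P
I(U, r(4))*1 = (2 - ¼*4)*1 = (2 - 1)*1 = 1*1 = 1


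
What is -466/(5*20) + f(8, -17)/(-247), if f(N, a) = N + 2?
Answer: -58051/12350 ≈ -4.7005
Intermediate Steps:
f(N, a) = 2 + N
-466/(5*20) + f(8, -17)/(-247) = -466/(5*20) + (2 + 8)/(-247) = -466/100 + 10*(-1/247) = -466*1/100 - 10/247 = -233/50 - 10/247 = -58051/12350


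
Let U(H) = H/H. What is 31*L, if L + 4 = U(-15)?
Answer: -93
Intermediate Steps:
U(H) = 1
L = -3 (L = -4 + 1 = -3)
31*L = 31*(-3) = -93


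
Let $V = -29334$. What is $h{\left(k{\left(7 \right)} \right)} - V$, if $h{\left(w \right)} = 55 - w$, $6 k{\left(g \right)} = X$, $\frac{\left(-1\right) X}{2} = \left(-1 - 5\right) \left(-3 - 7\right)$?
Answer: $29409$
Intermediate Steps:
$X = -120$ ($X = - 2 \left(-1 - 5\right) \left(-3 - 7\right) = - 2 \left(\left(-6\right) \left(-10\right)\right) = \left(-2\right) 60 = -120$)
$k{\left(g \right)} = -20$ ($k{\left(g \right)} = \frac{1}{6} \left(-120\right) = -20$)
$h{\left(k{\left(7 \right)} \right)} - V = \left(55 - -20\right) - -29334 = \left(55 + 20\right) + 29334 = 75 + 29334 = 29409$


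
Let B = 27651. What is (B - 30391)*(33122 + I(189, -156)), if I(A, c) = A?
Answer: -91272140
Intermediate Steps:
(B - 30391)*(33122 + I(189, -156)) = (27651 - 30391)*(33122 + 189) = -2740*33311 = -91272140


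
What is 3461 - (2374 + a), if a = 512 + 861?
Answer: -286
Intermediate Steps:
a = 1373
3461 - (2374 + a) = 3461 - (2374 + 1373) = 3461 - 1*3747 = 3461 - 3747 = -286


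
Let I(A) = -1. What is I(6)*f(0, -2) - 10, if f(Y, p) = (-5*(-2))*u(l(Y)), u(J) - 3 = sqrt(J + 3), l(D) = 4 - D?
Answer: -40 - 10*sqrt(7) ≈ -66.458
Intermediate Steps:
u(J) = 3 + sqrt(3 + J) (u(J) = 3 + sqrt(J + 3) = 3 + sqrt(3 + J))
f(Y, p) = 30 + 10*sqrt(7 - Y) (f(Y, p) = (-5*(-2))*(3 + sqrt(3 + (4 - Y))) = 10*(3 + sqrt(7 - Y)) = 30 + 10*sqrt(7 - Y))
I(6)*f(0, -2) - 10 = -(30 + 10*sqrt(7 - 1*0)) - 10 = -(30 + 10*sqrt(7 + 0)) - 10 = -(30 + 10*sqrt(7)) - 10 = (-30 - 10*sqrt(7)) - 10 = -40 - 10*sqrt(7)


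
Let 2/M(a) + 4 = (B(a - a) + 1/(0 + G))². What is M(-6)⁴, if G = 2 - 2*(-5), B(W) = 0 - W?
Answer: 6879707136/109312890625 ≈ 0.062936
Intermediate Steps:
B(W) = -W
G = 12 (G = 2 + 10 = 12)
M(a) = -288/575 (M(a) = 2/(-4 + (-(a - a) + 1/(0 + 12))²) = 2/(-4 + (-1*0 + 1/12)²) = 2/(-4 + (0 + 1/12)²) = 2/(-4 + (1/12)²) = 2/(-4 + 1/144) = 2/(-575/144) = 2*(-144/575) = -288/575)
M(-6)⁴ = (-288/575)⁴ = 6879707136/109312890625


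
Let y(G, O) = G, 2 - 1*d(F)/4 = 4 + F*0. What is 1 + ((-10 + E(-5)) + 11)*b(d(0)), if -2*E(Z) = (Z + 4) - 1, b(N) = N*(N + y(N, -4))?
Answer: 257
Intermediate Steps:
d(F) = -8 (d(F) = 8 - 4*(4 + F*0) = 8 - 4*(4 + 0) = 8 - 4*4 = 8 - 16 = -8)
b(N) = 2*N² (b(N) = N*(N + N) = N*(2*N) = 2*N²)
E(Z) = -3/2 - Z/2 (E(Z) = -((Z + 4) - 1)/2 = -((4 + Z) - 1)/2 = -(3 + Z)/2 = -3/2 - Z/2)
1 + ((-10 + E(-5)) + 11)*b(d(0)) = 1 + ((-10 + (-3/2 - ½*(-5))) + 11)*(2*(-8)²) = 1 + ((-10 + (-3/2 + 5/2)) + 11)*(2*64) = 1 + ((-10 + 1) + 11)*128 = 1 + (-9 + 11)*128 = 1 + 2*128 = 1 + 256 = 257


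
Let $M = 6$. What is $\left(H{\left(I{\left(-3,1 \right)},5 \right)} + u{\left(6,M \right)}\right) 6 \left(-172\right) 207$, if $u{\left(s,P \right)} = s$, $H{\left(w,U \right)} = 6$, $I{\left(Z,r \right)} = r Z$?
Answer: $-2563488$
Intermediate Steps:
$I{\left(Z,r \right)} = Z r$
$\left(H{\left(I{\left(-3,1 \right)},5 \right)} + u{\left(6,M \right)}\right) 6 \left(-172\right) 207 = \left(6 + 6\right) 6 \left(-172\right) 207 = 12 \cdot 6 \left(-172\right) 207 = 72 \left(-172\right) 207 = \left(-12384\right) 207 = -2563488$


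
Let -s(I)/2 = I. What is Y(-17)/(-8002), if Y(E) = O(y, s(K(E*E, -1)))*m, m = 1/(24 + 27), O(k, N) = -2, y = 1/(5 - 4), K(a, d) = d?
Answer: 1/204051 ≈ 4.9007e-6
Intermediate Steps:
s(I) = -2*I
y = 1 (y = 1/1 = 1)
m = 1/51 ≈ 0.019608
Y(E) = -2/51 (Y(E) = -2*1/51 = -2/51)
Y(-17)/(-8002) = -2/51/(-8002) = -2/51*(-1/8002) = 1/204051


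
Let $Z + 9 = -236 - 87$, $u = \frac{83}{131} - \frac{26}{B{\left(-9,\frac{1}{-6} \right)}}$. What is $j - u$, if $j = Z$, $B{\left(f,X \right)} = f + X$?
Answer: $- \frac{2417061}{7205} \approx -335.47$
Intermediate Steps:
$B{\left(f,X \right)} = X + f$
$u = \frac{25001}{7205}$ ($u = \frac{83}{131} - \frac{26}{\frac{1}{-6} - 9} = 83 \cdot \frac{1}{131} - \frac{26}{- \frac{1}{6} - 9} = \frac{83}{131} - \frac{26}{- \frac{55}{6}} = \frac{83}{131} - - \frac{156}{55} = \frac{83}{131} + \frac{156}{55} = \frac{25001}{7205} \approx 3.47$)
$Z = -332$ ($Z = -9 - 323 = -332$)
$j = -332$
$j - u = -332 - \frac{25001}{7205} = - \frac{2417061}{7205}$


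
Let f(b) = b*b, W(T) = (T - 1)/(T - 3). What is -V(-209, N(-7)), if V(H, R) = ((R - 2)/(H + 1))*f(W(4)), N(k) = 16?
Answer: 63/104 ≈ 0.60577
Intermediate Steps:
W(T) = (-1 + T)/(-3 + T)
f(b) = b**2
V(H, R) = 9*(-2 + R)/(1 + H) (V(H, R) = ((R - 2)/(H + 1))*((-1 + 4)/(-3 + 4))**2 = ((-2 + R)/(1 + H))*(3/1)**2 = ((-2 + R)/(1 + H))*(1*3)**2 = ((-2 + R)/(1 + H))*3**2 = ((-2 + R)/(1 + H))*9 = 9*(-2 + R)/(1 + H))
-V(-209, N(-7)) = -9*(-2 + 16)/(1 - 209) = -9*14/(-208) = -9*(-1)*14/208 = -1*(-63/104) = 63/104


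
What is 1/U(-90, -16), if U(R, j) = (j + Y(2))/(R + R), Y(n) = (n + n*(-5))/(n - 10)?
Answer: 12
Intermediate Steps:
Y(n) = -4*n/(-10 + n) (Y(n) = (n - 5*n)/(-10 + n) = (-4*n)/(-10 + n) = -4*n/(-10 + n))
U(R, j) = (1 + j)/(2*R) (U(R, j) = (j - 4*2/(-10 + 2))/(R + R) = (j - 4*2/(-8))/((2*R)) = (j - 4*2*(-⅛))*(1/(2*R)) = (j + 1)*(1/(2*R)) = (1 + j)*(1/(2*R)) = (1 + j)/(2*R))
1/U(-90, -16) = 1/((½)*(1 - 16)/(-90)) = 1/((½)*(-1/90)*(-15)) = 1/(1/12) = 12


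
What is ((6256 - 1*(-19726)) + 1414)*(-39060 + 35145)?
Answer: -107255340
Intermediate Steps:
((6256 - 1*(-19726)) + 1414)*(-39060 + 35145) = ((6256 + 19726) + 1414)*(-3915) = (25982 + 1414)*(-3915) = 27396*(-3915) = -107255340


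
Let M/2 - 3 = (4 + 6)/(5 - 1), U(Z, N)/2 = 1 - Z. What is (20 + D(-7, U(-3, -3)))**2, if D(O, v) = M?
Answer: 961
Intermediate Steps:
U(Z, N) = 2 - 2*Z (U(Z, N) = 2*(1 - Z) = 2 - 2*Z)
M = 11 (M = 6 + 2*((4 + 6)/(5 - 1)) = 6 + 2*(10/4) = 6 + 2*(10*(1/4)) = 6 + 2*(5/2) = 6 + 5 = 11)
D(O, v) = 11
(20 + D(-7, U(-3, -3)))**2 = (20 + 11)**2 = 31**2 = 961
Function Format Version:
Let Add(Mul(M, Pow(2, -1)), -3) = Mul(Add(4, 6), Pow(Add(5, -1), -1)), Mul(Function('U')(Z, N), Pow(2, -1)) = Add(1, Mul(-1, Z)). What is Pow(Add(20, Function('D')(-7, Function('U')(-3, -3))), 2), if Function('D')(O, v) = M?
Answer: 961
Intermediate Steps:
Function('U')(Z, N) = Add(2, Mul(-2, Z)) (Function('U')(Z, N) = Mul(2, Add(1, Mul(-1, Z))) = Add(2, Mul(-2, Z)))
M = 11 (M = Add(6, Mul(2, Mul(Add(4, 6), Pow(Add(5, -1), -1)))) = Add(6, Mul(2, Mul(10, Pow(4, -1)))) = Add(6, Mul(2, Mul(10, Rational(1, 4)))) = Add(6, Mul(2, Rational(5, 2))) = Add(6, 5) = 11)
Function('D')(O, v) = 11
Pow(Add(20, Function('D')(-7, Function('U')(-3, -3))), 2) = Pow(Add(20, 11), 2) = Pow(31, 2) = 961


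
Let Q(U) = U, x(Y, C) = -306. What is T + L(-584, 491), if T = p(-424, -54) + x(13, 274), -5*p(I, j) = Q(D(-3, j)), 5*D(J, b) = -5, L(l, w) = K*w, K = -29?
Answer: -72724/5 ≈ -14545.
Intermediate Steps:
L(l, w) = -29*w
D(J, b) = -1 (D(J, b) = (⅕)*(-5) = -1)
p(I, j) = ⅕ (p(I, j) = -⅕*(-1) = ⅕)
T = -1529/5 (T = ⅕ - 306 = -1529/5 ≈ -305.80)
T + L(-584, 491) = -1529/5 - 29*491 = -1529/5 - 14239 = -72724/5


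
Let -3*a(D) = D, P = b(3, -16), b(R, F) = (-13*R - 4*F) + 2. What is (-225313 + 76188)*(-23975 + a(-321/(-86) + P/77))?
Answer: 23676794419875/6622 ≈ 3.5755e+9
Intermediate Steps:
b(R, F) = 2 - 13*R - 4*F
P = 27 (P = 2 - 13*3 - 4*(-16) = 2 - 39 + 64 = 27)
a(D) = -D/3
(-225313 + 76188)*(-23975 + a(-321/(-86) + P/77)) = (-225313 + 76188)*(-23975 - (-321/(-86) + 27/77)/3) = -149125*(-23975 - (-321*(-1/86) + 27*(1/77))/3) = -149125*(-23975 - (321/86 + 27/77)/3) = -149125*(-23975 - ⅓*27039/6622) = -149125*(-23975 - 9013/6622) = -149125*(-158771463/6622) = 23676794419875/6622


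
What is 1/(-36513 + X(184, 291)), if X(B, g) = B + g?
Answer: -1/36038 ≈ -2.7748e-5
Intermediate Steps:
1/(-36513 + X(184, 291)) = 1/(-36513 + (184 + 291)) = 1/(-36513 + 475) = 1/(-36038) = -1/36038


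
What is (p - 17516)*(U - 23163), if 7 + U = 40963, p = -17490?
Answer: -622861758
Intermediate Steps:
U = 40956 (U = -7 + 40963 = 40956)
(p - 17516)*(U - 23163) = (-17490 - 17516)*(40956 - 23163) = -35006*17793 = -622861758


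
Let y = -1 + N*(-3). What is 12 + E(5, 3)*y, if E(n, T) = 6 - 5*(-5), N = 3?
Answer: -298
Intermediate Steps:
y = -10 (y = -1 + 3*(-3) = -1 - 9 = -10)
E(n, T) = 31 (E(n, T) = 6 + 25 = 31)
12 + E(5, 3)*y = 12 + 31*(-10) = 12 - 310 = -298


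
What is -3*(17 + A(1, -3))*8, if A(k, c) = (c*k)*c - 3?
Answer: -552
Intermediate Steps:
A(k, c) = -3 + k*c**2 (A(k, c) = k*c**2 - 3 = -3 + k*c**2)
-3*(17 + A(1, -3))*8 = -3*(17 + (-3 + 1*(-3)**2))*8 = -3*(17 + (-3 + 1*9))*8 = -3*(17 + (-3 + 9))*8 = -3*(17 + 6)*8 = -3*23*8 = -69*8 = -552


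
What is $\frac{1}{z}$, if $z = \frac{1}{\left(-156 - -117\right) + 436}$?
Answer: $397$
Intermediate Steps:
$z = \frac{1}{397}$ ($z = \frac{1}{\left(-156 + 117\right) + 436} = \frac{1}{-39 + 436} = \frac{1}{397} \approx 0.0025189$)
$\frac{1}{z} = \frac{1}{\frac{1}{397}} = 397$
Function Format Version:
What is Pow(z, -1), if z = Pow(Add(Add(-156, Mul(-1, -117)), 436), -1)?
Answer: 397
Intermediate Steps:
z = Rational(1, 397) (z = Pow(Add(Add(-156, 117), 436), -1) = Pow(Add(-39, 436), -1) = Pow(397, -1) = Rational(1, 397) ≈ 0.0025189)
Pow(z, -1) = Pow(Rational(1, 397), -1) = 397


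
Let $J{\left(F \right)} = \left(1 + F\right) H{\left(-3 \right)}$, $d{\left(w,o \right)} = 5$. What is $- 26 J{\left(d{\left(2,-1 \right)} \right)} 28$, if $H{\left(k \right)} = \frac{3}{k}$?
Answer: $4368$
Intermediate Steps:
$J{\left(F \right)} = -1 - F$ ($J{\left(F \right)} = \left(1 + F\right) \frac{3}{-3} = \left(1 + F\right) 3 \left(- \frac{1}{3}\right) = \left(1 + F\right) \left(-1\right) = -1 - F$)
$- 26 J{\left(d{\left(2,-1 \right)} \right)} 28 = - 26 \left(-1 - 5\right) 28 = \left(-26\right) \left(-6\right) 28 = 156 \cdot 28 = 4368$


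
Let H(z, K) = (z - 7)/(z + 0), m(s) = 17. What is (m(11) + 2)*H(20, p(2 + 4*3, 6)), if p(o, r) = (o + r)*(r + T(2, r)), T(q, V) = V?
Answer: 247/20 ≈ 12.350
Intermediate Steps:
p(o, r) = 2*r*(o + r) (p(o, r) = (o + r)*(r + r) = (o + r)*(2*r) = 2*r*(o + r))
H(z, K) = (-7 + z)/z
(m(11) + 2)*H(20, p(2 + 4*3, 6)) = (17 + 2)*((-7 + 20)/20) = 19*((1/20)*13) = 19*(13/20) = 247/20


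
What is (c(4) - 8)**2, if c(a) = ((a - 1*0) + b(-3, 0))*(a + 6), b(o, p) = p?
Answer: 1024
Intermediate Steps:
c(a) = a*(6 + a) (c(a) = ((a - 1*0) + 0)*(a + 6) = ((a + 0) + 0)*(6 + a) = (a + 0)*(6 + a) = a*(6 + a))
(c(4) - 8)**2 = (4*(6 + 4) - 8)**2 = (4*10 - 8)**2 = (40 - 8)**2 = 32**2 = 1024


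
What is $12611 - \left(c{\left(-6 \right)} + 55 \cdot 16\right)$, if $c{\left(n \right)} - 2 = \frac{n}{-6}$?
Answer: $11728$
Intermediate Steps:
$c{\left(n \right)} = 2 - \frac{n}{6}$ ($c{\left(n \right)} = 2 + \frac{n}{-6} = 2 + n \left(- \frac{1}{6}\right) = 2 - \frac{n}{6}$)
$12611 - \left(c{\left(-6 \right)} + 55 \cdot 16\right) = 12611 - \left(\left(2 - -1\right) + 55 \cdot 16\right) = 12611 - \left(\left(2 + 1\right) + 880\right) = 12611 - \left(3 + 880\right) = 12611 - 883 = 11728$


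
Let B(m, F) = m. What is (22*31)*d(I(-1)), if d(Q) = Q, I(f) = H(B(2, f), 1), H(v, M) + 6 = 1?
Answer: -3410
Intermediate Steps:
H(v, M) = -5 (H(v, M) = -6 + 1 = -5)
I(f) = -5
(22*31)*d(I(-1)) = (22*31)*(-5) = 682*(-5) = -3410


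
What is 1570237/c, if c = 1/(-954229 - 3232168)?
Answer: -6573635466089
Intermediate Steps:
c = -1/4186397 (c = 1/(-4186397) = -1/4186397 ≈ -2.3887e-7)
1570237/c = 1570237/(-1/4186397) = 1570237*(-4186397) = -6573635466089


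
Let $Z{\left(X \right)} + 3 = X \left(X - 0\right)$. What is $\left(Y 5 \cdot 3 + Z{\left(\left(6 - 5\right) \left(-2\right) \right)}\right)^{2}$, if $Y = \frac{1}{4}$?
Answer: $\frac{361}{16} \approx 22.563$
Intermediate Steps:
$Y = \frac{1}{4} \approx 0.25$
$Z{\left(X \right)} = -3 + X^{2}$ ($Z{\left(X \right)} = -3 + X \left(X - 0\right) = -3 + X \left(X + 0\right) = -3 + X X = -3 + X^{2}$)
$\left(Y 5 \cdot 3 + Z{\left(\left(6 - 5\right) \left(-2\right) \right)}\right)^{2} = \left(\frac{1}{4} \cdot 5 \cdot 3 - \left(3 - \left(\left(6 - 5\right) \left(-2\right)\right)^{2}\right)\right)^{2} = \left(\frac{5}{4} \cdot 3 - \left(3 - \left(1 \left(-2\right)\right)^{2}\right)\right)^{2} = \left(\frac{15}{4} - \left(3 - \left(-2\right)^{2}\right)\right)^{2} = \left(\frac{15}{4} + \left(-3 + 4\right)\right)^{2} = \left(\frac{15}{4} + 1\right)^{2} = \left(\frac{19}{4}\right)^{2} = \frac{361}{16}$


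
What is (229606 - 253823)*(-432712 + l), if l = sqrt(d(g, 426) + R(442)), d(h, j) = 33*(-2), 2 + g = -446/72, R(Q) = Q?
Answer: 10478986504 - 48434*sqrt(94) ≈ 1.0479e+10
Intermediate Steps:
g = -295/36 (g = -2 - 446/72 = -2 - 446*1/72 = -2 - 223/36 = -295/36 ≈ -8.1944)
d(h, j) = -66
l = 2*sqrt(94) (l = sqrt(-66 + 442) = sqrt(376) = 2*sqrt(94) ≈ 19.391)
(229606 - 253823)*(-432712 + l) = (229606 - 253823)*(-432712 + 2*sqrt(94)) = -24217*(-432712 + 2*sqrt(94)) = 10478986504 - 48434*sqrt(94)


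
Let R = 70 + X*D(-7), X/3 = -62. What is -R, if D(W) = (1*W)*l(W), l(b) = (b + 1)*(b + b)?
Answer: -109438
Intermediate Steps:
X = -186 (X = 3*(-62) = -186)
l(b) = 2*b*(1 + b) (l(b) = (1 + b)*(2*b) = 2*b*(1 + b))
D(W) = 2*W²*(1 + W) (D(W) = (1*W)*(2*W*(1 + W)) = W*(2*W*(1 + W)) = 2*W²*(1 + W))
R = 109438 (R = 70 - 372*(-7)²*(1 - 7) = 70 - 372*49*(-6) = 70 - 186*(-588) = 70 + 109368 = 109438)
-R = -1*109438 = -109438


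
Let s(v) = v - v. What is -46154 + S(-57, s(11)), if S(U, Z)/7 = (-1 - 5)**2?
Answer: -45902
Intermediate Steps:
s(v) = 0
S(U, Z) = 252 (S(U, Z) = 7*(-1 - 5)**2 = 7*(-6)**2 = 7*36 = 252)
-46154 + S(-57, s(11)) = -46154 + 252 = -45902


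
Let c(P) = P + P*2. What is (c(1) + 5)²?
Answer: 64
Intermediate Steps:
c(P) = 3*P (c(P) = P + 2*P = 3*P)
(c(1) + 5)² = (3*1 + 5)² = (3 + 5)² = 8² = 64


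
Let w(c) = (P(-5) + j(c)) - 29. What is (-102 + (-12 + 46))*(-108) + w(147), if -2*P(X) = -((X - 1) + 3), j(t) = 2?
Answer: 14631/2 ≈ 7315.5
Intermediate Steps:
P(X) = 1 + X/2 (P(X) = -(-1)*((X - 1) + 3)/2 = -(-1)*((-1 + X) + 3)/2 = -(-1)*(2 + X)/2 = -(-2 - X)/2 = 1 + X/2)
w(c) = -57/2 (w(c) = ((1 + (1/2)*(-5)) + 2) - 29 = ((1 - 5/2) + 2) - 29 = (-3/2 + 2) - 29 = 1/2 - 29 = -57/2)
(-102 + (-12 + 46))*(-108) + w(147) = (-102 + (-12 + 46))*(-108) - 57/2 = (-102 + 34)*(-108) - 57/2 = -68*(-108) - 57/2 = 7344 - 57/2 = 14631/2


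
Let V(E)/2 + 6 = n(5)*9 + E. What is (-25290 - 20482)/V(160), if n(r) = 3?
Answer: -22886/181 ≈ -126.44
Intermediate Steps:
V(E) = 42 + 2*E (V(E) = -12 + 2*(3*9 + E) = -12 + 2*(27 + E) = -12 + (54 + 2*E) = 42 + 2*E)
(-25290 - 20482)/V(160) = (-25290 - 20482)/(42 + 2*160) = -45772/(42 + 320) = -45772/362 = -45772*1/362 = -22886/181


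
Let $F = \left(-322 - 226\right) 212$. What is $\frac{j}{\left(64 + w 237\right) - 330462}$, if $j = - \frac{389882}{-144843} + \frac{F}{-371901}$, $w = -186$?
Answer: $- \frac{101776595}{12686924673096} \approx -8.0222 \cdot 10^{-6}$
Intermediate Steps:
$F = -116176$ ($F = \left(-548\right) 212 = -116176$)
$j = \frac{1017765950}{338787777}$ ($j = - \frac{389882}{-144843} - \frac{116176}{-371901} = \left(-389882\right) \left(- \frac{1}{144843}\right) - - \frac{2192}{7017} = \frac{389882}{144843} + \frac{2192}{7017} = \frac{1017765950}{338787777} \approx 3.0041$)
$\frac{j}{\left(64 + w 237\right) - 330462} = \frac{1017765950}{338787777 \left(\left(64 - 44082\right) - 330462\right)} = \frac{1017765950}{338787777 \left(-44018 - 330462\right)} = \frac{1017765950}{338787777 \left(-374480\right)} = \frac{1017765950}{338787777} \left(- \frac{1}{374480}\right) = - \frac{101776595}{12686924673096}$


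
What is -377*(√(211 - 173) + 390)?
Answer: -147030 - 377*√38 ≈ -1.4935e+5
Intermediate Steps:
-377*(√(211 - 173) + 390) = -377*(√38 + 390) = -377*(390 + √38) = -147030 - 377*√38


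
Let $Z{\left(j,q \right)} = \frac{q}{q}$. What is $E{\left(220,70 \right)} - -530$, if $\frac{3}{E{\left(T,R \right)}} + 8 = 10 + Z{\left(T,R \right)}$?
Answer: $531$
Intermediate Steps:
$Z{\left(j,q \right)} = 1$
$E{\left(T,R \right)} = 1$ ($E{\left(T,R \right)} = \frac{3}{-8 + \left(10 + 1\right)} = \frac{3}{-8 + 11} = \frac{3}{3} = 3 \cdot \frac{1}{3} = 1$)
$E{\left(220,70 \right)} - -530 = 1 - -530 = 1 + 530 = 531$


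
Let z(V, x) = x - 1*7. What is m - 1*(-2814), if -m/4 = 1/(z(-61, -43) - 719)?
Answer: 2163970/769 ≈ 2814.0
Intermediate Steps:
z(V, x) = -7 + x (z(V, x) = x - 7 = -7 + x)
m = 4/769 (m = -4/((-7 - 43) - 719) = -4/(-50 - 719) = -4/(-769) = -4*(-1/769) = 4/769 ≈ 0.0052016)
m - 1*(-2814) = 4/769 - 1*(-2814) = 4/769 + 2814 = 2163970/769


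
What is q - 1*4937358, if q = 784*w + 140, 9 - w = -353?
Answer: -4653410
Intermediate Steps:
w = 362 (w = 9 - 1*(-353) = 9 + 353 = 362)
q = 283948 (q = 784*362 + 140 = 283808 + 140 = 283948)
q - 1*4937358 = 283948 - 1*4937358 = 283948 - 4937358 = -4653410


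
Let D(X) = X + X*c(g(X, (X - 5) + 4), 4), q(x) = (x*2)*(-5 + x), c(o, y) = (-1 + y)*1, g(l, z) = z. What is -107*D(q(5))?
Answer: 0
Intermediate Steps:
c(o, y) = -1 + y
q(x) = 2*x*(-5 + x) (q(x) = (2*x)*(-5 + x) = 2*x*(-5 + x))
D(X) = 4*X (D(X) = X + X*(-1 + 4) = X + X*3 = X + 3*X = 4*X)
-107*D(q(5)) = -428*2*5*(-5 + 5) = -428*2*5*0 = -428*0 = -107*0 = 0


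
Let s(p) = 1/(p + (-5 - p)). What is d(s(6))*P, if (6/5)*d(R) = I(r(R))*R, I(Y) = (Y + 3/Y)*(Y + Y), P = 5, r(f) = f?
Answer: -76/15 ≈ -5.0667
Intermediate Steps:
s(p) = -⅕ (s(p) = 1/(-5) = -⅕)
I(Y) = 2*Y*(Y + 3/Y) (I(Y) = (Y + 3/Y)*(2*Y) = 2*Y*(Y + 3/Y))
d(R) = 5*R*(6 + 2*R²)/6 (d(R) = 5*((6 + 2*R²)*R)/6 = 5*(R*(6 + 2*R²))/6 = 5*R*(6 + 2*R²)/6)
d(s(6))*P = ((5/3)*(-⅕)*(3 + (-⅕)²))*5 = ((5/3)*(-⅕)*(3 + 1/25))*5 = ((5/3)*(-⅕)*(76/25))*5 = -76/75*5 = -76/15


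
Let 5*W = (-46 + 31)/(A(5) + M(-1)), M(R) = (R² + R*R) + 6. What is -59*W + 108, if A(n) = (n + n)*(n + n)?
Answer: 3947/36 ≈ 109.64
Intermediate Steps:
A(n) = 4*n² (A(n) = (2*n)*(2*n) = 4*n²)
M(R) = 6 + 2*R² (M(R) = (R² + R²) + 6 = 2*R² + 6 = 6 + 2*R²)
W = -1/36 (W = ((-46 + 31)/(4*5² + (6 + 2*(-1)²)))/5 = (-15/(4*25 + (6 + 2*1)))/5 = (-15/(100 + (6 + 2)))/5 = (-15/(100 + 8))/5 = (-15/108)/5 = (-15*1/108)/5 = (⅕)*(-5/36) = -1/36 ≈ -0.027778)
-59*W + 108 = -59*(-1/36) + 108 = 59/36 + 108 = 3947/36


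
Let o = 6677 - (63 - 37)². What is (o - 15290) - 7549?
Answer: -16838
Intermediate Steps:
o = 6001 (o = 6677 - 1*26² = 6677 - 1*676 = 6677 - 676 = 6001)
(o - 15290) - 7549 = (6001 - 15290) - 7549 = -9289 - 7549 = -16838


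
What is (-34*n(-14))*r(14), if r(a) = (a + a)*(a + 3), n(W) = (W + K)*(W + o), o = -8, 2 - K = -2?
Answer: -3560480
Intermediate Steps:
K = 4 (K = 2 - 1*(-2) = 2 + 2 = 4)
n(W) = (-8 + W)*(4 + W) (n(W) = (W + 4)*(W - 8) = (4 + W)*(-8 + W) = (-8 + W)*(4 + W))
r(a) = 2*a*(3 + a) (r(a) = (2*a)*(3 + a) = 2*a*(3 + a))
(-34*n(-14))*r(14) = (-34*(-32 + (-14)² - 4*(-14)))*(2*14*(3 + 14)) = (-34*(-32 + 196 + 56))*(2*14*17) = -34*220*476 = -7480*476 = -3560480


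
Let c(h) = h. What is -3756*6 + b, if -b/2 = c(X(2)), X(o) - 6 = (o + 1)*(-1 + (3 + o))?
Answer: -22572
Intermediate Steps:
X(o) = 6 + (1 + o)*(2 + o) (X(o) = 6 + (o + 1)*(-1 + (3 + o)) = 6 + (1 + o)*(2 + o))
b = -36 (b = -2*(8 + 2² + 3*2) = -2*(8 + 4 + 6) = -2*18 = -36)
-3756*6 + b = -3756*6 - 36 = -22536 - 36 = -22572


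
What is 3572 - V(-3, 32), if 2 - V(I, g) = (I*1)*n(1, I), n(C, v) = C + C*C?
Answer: 3564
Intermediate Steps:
n(C, v) = C + C²
V(I, g) = 2 - 2*I (V(I, g) = 2 - I*1*1*(1 + 1) = 2 - I*1*2 = 2 - I*2 = 2 - 2*I)
3572 - V(-3, 32) = 3572 - (2 - 2*(-3)) = 3572 - (2 + 6) = 3572 - 1*8 = 3572 - 8 = 3564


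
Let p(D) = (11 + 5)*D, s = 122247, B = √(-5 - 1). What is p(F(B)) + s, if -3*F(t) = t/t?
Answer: 366725/3 ≈ 1.2224e+5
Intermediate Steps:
B = I*√6 (B = √(-6) = I*√6 ≈ 2.4495*I)
F(t) = -⅓ (F(t) = -t/(3*t) = -⅓*1 = -⅓)
p(D) = 16*D
p(F(B)) + s = 16*(-⅓) + 122247 = -16/3 + 122247 = 366725/3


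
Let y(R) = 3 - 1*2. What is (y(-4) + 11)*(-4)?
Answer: -48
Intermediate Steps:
y(R) = 1 (y(R) = 3 - 2 = 1)
(y(-4) + 11)*(-4) = (1 + 11)*(-4) = 12*(-4) = -48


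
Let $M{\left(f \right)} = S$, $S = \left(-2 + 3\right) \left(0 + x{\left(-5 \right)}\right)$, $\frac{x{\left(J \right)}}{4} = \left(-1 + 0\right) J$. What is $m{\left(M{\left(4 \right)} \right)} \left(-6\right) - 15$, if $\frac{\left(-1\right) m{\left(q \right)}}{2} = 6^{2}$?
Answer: $417$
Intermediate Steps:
$x{\left(J \right)} = - 4 J$ ($x{\left(J \right)} = 4 \left(-1 + 0\right) J = 4 \left(- J\right) = - 4 J$)
$S = 20$ ($S = \left(-2 + 3\right) \left(0 - -20\right) = 1 \left(0 + 20\right) = 1 \cdot 20 = 20$)
$M{\left(f \right)} = 20$
$m{\left(q \right)} = -72$ ($m{\left(q \right)} = - 2 \cdot 6^{2} = \left(-2\right) 36 = -72$)
$m{\left(M{\left(4 \right)} \right)} \left(-6\right) - 15 = \left(-72\right) \left(-6\right) - 15 = 432 - 15 = 417$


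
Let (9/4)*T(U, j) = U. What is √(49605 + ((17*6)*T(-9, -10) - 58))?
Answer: √49139 ≈ 221.67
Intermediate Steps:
T(U, j) = 4*U/9
√(49605 + ((17*6)*T(-9, -10) - 58)) = √(49605 + ((17*6)*((4/9)*(-9)) - 58)) = √(49605 + (102*(-4) - 58)) = √(49605 + (-408 - 58)) = √(49605 - 466) = √49139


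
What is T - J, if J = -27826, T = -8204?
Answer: 19622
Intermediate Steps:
T - J = -8204 - 1*(-27826) = -8204 + 27826 = 19622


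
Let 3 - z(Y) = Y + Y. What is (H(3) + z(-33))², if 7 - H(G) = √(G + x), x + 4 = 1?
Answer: 5776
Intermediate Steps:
x = -3 (x = -4 + 1 = -3)
z(Y) = 3 - 2*Y (z(Y) = 3 - (Y + Y) = 3 - 2*Y)
H(G) = 7 - √(-3 + G) (H(G) = 7 - √(G - 3) = 7 - √(-3 + G))
(H(3) + z(-33))² = ((7 - √(-3 + 3)) + (3 - 2*(-33)))² = ((7 - √0) + (3 + 66))² = ((7 - 1*0) + 69)² = ((7 + 0) + 69)² = (7 + 69)² = 76² = 5776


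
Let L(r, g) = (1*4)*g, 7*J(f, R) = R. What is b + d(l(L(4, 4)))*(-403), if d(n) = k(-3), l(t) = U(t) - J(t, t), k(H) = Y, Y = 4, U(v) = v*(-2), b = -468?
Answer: -2080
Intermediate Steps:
J(f, R) = R/7
U(v) = -2*v
L(r, g) = 4*g
k(H) = 4
l(t) = -15*t/7 (l(t) = -2*t - t/7 = -15*t/7)
d(n) = 4
b + d(l(L(4, 4)))*(-403) = -468 + 4*(-403) = -468 - 1612 = -2080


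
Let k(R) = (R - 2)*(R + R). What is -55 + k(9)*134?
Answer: 16829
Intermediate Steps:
k(R) = 2*R*(-2 + R) (k(R) = (-2 + R)*(2*R) = 2*R*(-2 + R))
-55 + k(9)*134 = -55 + (2*9*(-2 + 9))*134 = -55 + (2*9*7)*134 = -55 + 126*134 = -55 + 16884 = 16829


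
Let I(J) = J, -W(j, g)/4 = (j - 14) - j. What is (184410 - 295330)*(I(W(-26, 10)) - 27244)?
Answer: 3015692960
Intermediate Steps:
W(j, g) = 56 (W(j, g) = -4*((j - 14) - j) = -4*((-14 + j) - j) = -4*(-14) = 56)
(184410 - 295330)*(I(W(-26, 10)) - 27244) = (184410 - 295330)*(56 - 27244) = -110920*(-27188) = 3015692960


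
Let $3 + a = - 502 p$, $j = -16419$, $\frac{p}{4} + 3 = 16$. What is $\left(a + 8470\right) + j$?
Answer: $-34056$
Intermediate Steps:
$p = 52$ ($p = -12 + 4 \cdot 16 = -12 + 64 = 52$)
$a = -26107$ ($a = -3 - 26104 = -26107$)
$\left(a + 8470\right) + j = \left(-26107 + 8470\right) - 16419 = -17637 - 16419 = -34056$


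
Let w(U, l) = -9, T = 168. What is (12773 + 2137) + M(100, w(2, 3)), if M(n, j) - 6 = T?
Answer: 15084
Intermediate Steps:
M(n, j) = 174 (M(n, j) = 6 + 168 = 174)
(12773 + 2137) + M(100, w(2, 3)) = (12773 + 2137) + 174 = 14910 + 174 = 15084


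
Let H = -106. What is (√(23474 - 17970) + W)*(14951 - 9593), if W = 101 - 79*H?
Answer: 45409050 + 42864*√86 ≈ 4.5807e+7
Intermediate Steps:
W = 8475 (W = 101 - 79*(-106) = 101 + 8374 = 8475)
(√(23474 - 17970) + W)*(14951 - 9593) = (√(23474 - 17970) + 8475)*(14951 - 9593) = (√5504 + 8475)*5358 = (8*√86 + 8475)*5358 = (8475 + 8*√86)*5358 = 45409050 + 42864*√86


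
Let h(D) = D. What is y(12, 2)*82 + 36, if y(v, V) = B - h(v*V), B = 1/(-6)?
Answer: -5837/3 ≈ -1945.7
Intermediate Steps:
B = -1/6 ≈ -0.16667
y(v, V) = -1/6 - V*v (y(v, V) = -1/6 - v*V = -1/6 - V*v)
y(12, 2)*82 + 36 = (-1/6 - 1*2*12)*82 + 36 = (-1/6 - 24)*82 + 36 = -145/6*82 + 36 = -5945/3 + 36 = -5837/3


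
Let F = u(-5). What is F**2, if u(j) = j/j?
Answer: 1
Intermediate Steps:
u(j) = 1
F = 1
F**2 = 1**2 = 1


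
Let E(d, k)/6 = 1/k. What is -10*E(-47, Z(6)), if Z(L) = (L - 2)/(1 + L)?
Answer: -105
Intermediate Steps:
Z(L) = (-2 + L)/(1 + L)
E(d, k) = 6/k
-10*E(-47, Z(6)) = -60/((-2 + 6)/(1 + 6)) = -60/(4/7) = -60/((1/7)*4) = -60/4/7 = -60*7/4 = -10*21/2 = -105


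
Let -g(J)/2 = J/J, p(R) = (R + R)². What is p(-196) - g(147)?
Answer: 153666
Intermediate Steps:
p(R) = 4*R² (p(R) = (2*R)² = 4*R²)
g(J) = -2 (g(J) = -2*J/J = -2*1 = -2)
p(-196) - g(147) = 4*(-196)² - 1*(-2) = 4*38416 + 2 = 153664 + 2 = 153666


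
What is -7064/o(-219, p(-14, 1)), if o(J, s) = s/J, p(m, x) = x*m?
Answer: -773508/7 ≈ -1.1050e+5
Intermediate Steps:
p(m, x) = m*x
-7064/o(-219, p(-14, 1)) = -7064/(-14*1/(-219)) = -7064/((-14*(-1/219))) = -7064/14/219 = -7064*219/14 = -773508/7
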